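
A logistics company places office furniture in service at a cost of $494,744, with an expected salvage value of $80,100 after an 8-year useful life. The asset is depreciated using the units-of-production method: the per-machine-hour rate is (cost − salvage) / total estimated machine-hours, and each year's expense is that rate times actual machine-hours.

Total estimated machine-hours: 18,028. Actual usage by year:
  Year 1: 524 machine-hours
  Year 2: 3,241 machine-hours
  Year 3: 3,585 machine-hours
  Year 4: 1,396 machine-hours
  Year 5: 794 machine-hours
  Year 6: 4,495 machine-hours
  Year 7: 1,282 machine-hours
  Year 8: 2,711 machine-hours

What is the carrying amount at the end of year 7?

Depreciable base = $494,744 − $80,100 = $414,644.
Rate = $414,644 / 18,028 machine-hours = $23 per machine-hour.
Year 1: 524 × $23 = $12,052. Book value $482,692.
Year 2: 3,241 × $23 = $74,543. Book value $408,149.
Year 3: 3,585 × $23 = $82,455. Book value $325,694.
Year 4: 1,396 × $23 = $32,108. Book value $293,586.
Year 5: 794 × $23 = $18,262. Book value $275,324.
Year 6: 4,495 × $23 = $103,385. Book value $171,939.
Year 7: 1,282 × $23 = $29,486. Book value $142,453.

$142,453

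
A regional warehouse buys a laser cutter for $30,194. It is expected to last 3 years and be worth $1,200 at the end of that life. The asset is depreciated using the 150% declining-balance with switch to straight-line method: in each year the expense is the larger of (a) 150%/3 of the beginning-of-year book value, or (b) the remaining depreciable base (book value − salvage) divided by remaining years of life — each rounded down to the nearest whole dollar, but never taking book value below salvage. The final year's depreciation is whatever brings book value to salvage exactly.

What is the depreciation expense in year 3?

$6,349

Depreciable base = $30,194 − $1,200 = $28,994.
Year 1: DB = ⌊$30,194 × 150%/3⌋ = $15,097; SL = ⌊$28,994/3⌋ = $9,664 → take DB $15,097. Book value $15,097.
Year 2: DB = ⌊$15,097 × 150%/3⌋ = $7,548; SL = ⌊$13,897/2⌋ = $6,948 → take DB $7,548. Book value $7,549.
Year 3 (final): $7,549 − $1,200 = $6,349. Book value $1,200.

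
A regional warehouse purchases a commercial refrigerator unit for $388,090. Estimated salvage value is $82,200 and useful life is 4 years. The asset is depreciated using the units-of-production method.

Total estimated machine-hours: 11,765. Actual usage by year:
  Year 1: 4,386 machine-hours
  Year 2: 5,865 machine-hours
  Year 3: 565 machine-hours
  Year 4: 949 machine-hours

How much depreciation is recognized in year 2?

Depreciable base = $388,090 − $82,200 = $305,890.
Rate = $305,890 / 11,765 machine-hours = $26 per machine-hour.
Year 1: 4,386 × $26 = $114,036. Book value $274,054.
Year 2: 5,865 × $26 = $152,490. Book value $121,564.

$152,490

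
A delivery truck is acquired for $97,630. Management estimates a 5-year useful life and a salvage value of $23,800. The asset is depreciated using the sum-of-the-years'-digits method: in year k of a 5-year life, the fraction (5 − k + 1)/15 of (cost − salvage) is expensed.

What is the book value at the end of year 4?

$28,722

Depreciable base = $97,630 − $23,800 = $73,830.
Sum of the years' digits = 5+4+3+2+1 = 15.
Year 1: $73,830 × 5/15 = $24,610. Book value $73,020.
Year 2: $73,830 × 4/15 = $19,688. Book value $53,332.
Year 3: $73,830 × 3/15 = $14,766. Book value $38,566.
Year 4: $73,830 × 2/15 = $9,844. Book value $28,722.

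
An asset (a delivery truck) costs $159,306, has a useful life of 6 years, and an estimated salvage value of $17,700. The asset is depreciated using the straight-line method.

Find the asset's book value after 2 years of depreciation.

Depreciable base = $159,306 − $17,700 = $141,606.
Annual expense = $141,606 / 6 = $23,601.
End of year 1: book value $135,705.
End of year 2: book value $112,104.

$112,104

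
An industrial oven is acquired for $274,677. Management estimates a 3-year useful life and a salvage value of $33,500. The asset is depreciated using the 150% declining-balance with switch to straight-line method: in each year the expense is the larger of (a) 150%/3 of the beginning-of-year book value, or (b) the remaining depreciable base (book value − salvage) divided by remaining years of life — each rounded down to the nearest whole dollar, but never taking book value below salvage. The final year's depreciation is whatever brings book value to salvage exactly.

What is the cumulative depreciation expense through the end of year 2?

Depreciable base = $274,677 − $33,500 = $241,177.
Year 1: DB = ⌊$274,677 × 150%/3⌋ = $137,338; SL = ⌊$241,177/3⌋ = $80,392 → take DB $137,338. Book value $137,339.
Year 2: DB = ⌊$137,339 × 150%/3⌋ = $68,669; SL = ⌊$103,839/2⌋ = $51,919 → take DB $68,669. Book value $68,670.
Accumulated through year 2 = $274,677 − $68,670 = $206,007.

$206,007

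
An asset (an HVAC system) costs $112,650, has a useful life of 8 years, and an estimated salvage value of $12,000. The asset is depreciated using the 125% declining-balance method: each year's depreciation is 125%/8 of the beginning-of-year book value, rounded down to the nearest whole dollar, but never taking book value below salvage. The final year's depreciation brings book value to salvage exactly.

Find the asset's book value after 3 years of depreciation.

$67,668

Depreciable base = $112,650 − $12,000 = $100,650.
Year 1: ⌊$112,650 × 125%/8⌋ = $17,601. Book value $95,049.
Year 2: ⌊$95,049 × 125%/8⌋ = $14,851. Book value $80,198.
Year 3: ⌊$80,198 × 125%/8⌋ = $12,530. Book value $67,668.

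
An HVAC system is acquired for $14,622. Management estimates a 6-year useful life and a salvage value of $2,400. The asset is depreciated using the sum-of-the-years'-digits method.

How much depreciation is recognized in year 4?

$1,746

Depreciable base = $14,622 − $2,400 = $12,222.
Sum of the years' digits = 6+5+4+3+2+1 = 21.
Year 1: $12,222 × 6/21 = $3,492. Book value $11,130.
Year 2: $12,222 × 5/21 = $2,910. Book value $8,220.
Year 3: $12,222 × 4/21 = $2,328. Book value $5,892.
Year 4: $12,222 × 3/21 = $1,746. Book value $4,146.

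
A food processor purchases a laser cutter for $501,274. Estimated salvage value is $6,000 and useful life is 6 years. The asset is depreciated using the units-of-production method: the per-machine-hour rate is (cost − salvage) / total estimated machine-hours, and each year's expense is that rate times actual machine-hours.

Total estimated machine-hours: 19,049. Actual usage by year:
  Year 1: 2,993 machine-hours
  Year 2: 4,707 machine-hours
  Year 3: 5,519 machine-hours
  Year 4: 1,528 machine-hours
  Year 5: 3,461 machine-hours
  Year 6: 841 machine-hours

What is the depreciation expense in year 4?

Depreciable base = $501,274 − $6,000 = $495,274.
Rate = $495,274 / 19,049 machine-hours = $26 per machine-hour.
Year 1: 2,993 × $26 = $77,818. Book value $423,456.
Year 2: 4,707 × $26 = $122,382. Book value $301,074.
Year 3: 5,519 × $26 = $143,494. Book value $157,580.
Year 4: 1,528 × $26 = $39,728. Book value $117,852.

$39,728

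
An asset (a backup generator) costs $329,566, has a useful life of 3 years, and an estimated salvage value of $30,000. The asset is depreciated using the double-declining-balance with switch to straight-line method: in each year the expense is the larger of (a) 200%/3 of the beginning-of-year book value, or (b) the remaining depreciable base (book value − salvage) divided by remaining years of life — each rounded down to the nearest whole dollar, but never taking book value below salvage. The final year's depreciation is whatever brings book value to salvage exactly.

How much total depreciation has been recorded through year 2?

Depreciable base = $329,566 − $30,000 = $299,566.
Year 1: DB = ⌊$329,566 × 200%/3⌋ = $219,710; SL = ⌊$299,566/3⌋ = $99,855 → take DB $219,710. Book value $109,856.
Year 2: DB = ⌊$109,856 × 200%/3⌋ = $73,237; SL = ⌊$79,856/2⌋ = $39,928 → take DB $73,237. Book value $36,619.
Accumulated through year 2 = $329,566 − $36,619 = $292,947.

$292,947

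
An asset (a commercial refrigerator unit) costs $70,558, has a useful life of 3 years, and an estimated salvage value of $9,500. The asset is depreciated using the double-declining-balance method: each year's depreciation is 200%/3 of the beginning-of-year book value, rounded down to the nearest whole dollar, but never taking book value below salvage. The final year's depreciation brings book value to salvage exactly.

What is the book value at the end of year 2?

$9,500

Depreciable base = $70,558 − $9,500 = $61,058.
Year 1: ⌊$70,558 × 200%/3⌋ = $47,038. Book value $23,520.
Year 2: ⌊$23,520 × 200%/3⌋ = $15,680, capped at $14,020. Book value $9,500.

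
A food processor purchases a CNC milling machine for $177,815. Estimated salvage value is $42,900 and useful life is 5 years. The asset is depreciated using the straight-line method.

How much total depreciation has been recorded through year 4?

Depreciable base = $177,815 − $42,900 = $134,915.
Annual expense = $134,915 / 5 = $26,983.
End of year 1: book value $150,832.
End of year 2: book value $123,849.
End of year 3: book value $96,866.
End of year 4: book value $69,883.
Accumulated through year 4 = $177,815 − $69,883 = $107,932.

$107,932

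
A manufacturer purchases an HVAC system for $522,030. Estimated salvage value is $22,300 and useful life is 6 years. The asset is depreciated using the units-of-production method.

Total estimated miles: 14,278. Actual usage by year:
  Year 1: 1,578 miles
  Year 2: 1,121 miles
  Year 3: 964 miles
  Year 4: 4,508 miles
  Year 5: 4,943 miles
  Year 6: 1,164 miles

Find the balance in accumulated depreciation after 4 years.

$285,985

Depreciable base = $522,030 − $22,300 = $499,730.
Rate = $499,730 / 14,278 miles = $35 per mile.
Year 1: 1,578 × $35 = $55,230. Book value $466,800.
Year 2: 1,121 × $35 = $39,235. Book value $427,565.
Year 3: 964 × $35 = $33,740. Book value $393,825.
Year 4: 4,508 × $35 = $157,780. Book value $236,045.
Accumulated through year 4 = $522,030 − $236,045 = $285,985.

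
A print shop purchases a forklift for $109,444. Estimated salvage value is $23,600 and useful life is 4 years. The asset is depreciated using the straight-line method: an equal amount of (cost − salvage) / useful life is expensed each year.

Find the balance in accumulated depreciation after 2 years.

$42,922

Depreciable base = $109,444 − $23,600 = $85,844.
Annual expense = $85,844 / 4 = $21,461.
End of year 1: book value $87,983.
End of year 2: book value $66,522.
Accumulated through year 2 = $109,444 − $66,522 = $42,922.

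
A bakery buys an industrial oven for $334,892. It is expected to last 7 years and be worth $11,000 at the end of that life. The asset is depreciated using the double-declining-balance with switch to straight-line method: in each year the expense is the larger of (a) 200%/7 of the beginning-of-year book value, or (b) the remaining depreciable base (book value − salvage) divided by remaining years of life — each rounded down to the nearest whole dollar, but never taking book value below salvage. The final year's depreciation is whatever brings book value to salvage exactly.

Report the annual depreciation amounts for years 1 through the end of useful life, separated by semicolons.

Depreciable base = $334,892 − $11,000 = $323,892.
Year 1: DB = ⌊$334,892 × 200%/7⌋ = $95,683; SL = ⌊$323,892/7⌋ = $46,270 → take DB $95,683. Book value $239,209.
Year 2: DB = ⌊$239,209 × 200%/7⌋ = $68,345; SL = ⌊$228,209/6⌋ = $38,034 → take DB $68,345. Book value $170,864.
Year 3: DB = ⌊$170,864 × 200%/7⌋ = $48,818; SL = ⌊$159,864/5⌋ = $31,972 → take DB $48,818. Book value $122,046.
Year 4: DB = ⌊$122,046 × 200%/7⌋ = $34,870; SL = ⌊$111,046/4⌋ = $27,761 → take DB $34,870. Book value $87,176.
Year 5: DB = ⌊$87,176 × 200%/7⌋ = $24,907; SL = ⌊$76,176/3⌋ = $25,392 → take SL $25,392. Book value $61,784.
Year 6: DB = ⌊$61,784 × 200%/7⌋ = $17,652; SL = ⌊$50,784/2⌋ = $25,392 → take SL $25,392. Book value $36,392.
Year 7 (final): $36,392 − $11,000 = $25,392. Book value $11,000.

$95,683; $68,345; $48,818; $34,870; $25,392; $25,392; $25,392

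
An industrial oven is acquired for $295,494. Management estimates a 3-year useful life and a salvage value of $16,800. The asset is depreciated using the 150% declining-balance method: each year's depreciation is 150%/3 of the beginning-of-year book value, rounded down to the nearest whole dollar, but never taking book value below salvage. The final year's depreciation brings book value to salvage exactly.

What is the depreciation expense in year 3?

Depreciable base = $295,494 − $16,800 = $278,694.
Year 1: ⌊$295,494 × 150%/3⌋ = $147,747. Book value $147,747.
Year 2: ⌊$147,747 × 150%/3⌋ = $73,873. Book value $73,874.
Year 3 (final): $73,874 − $16,800 = $57,074. Book value $16,800.

$57,074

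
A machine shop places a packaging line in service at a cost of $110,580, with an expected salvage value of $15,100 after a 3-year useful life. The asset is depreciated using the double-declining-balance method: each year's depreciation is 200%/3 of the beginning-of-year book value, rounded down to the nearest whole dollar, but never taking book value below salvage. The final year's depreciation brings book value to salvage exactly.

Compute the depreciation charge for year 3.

$0

Depreciable base = $110,580 − $15,100 = $95,480.
Year 1: ⌊$110,580 × 200%/3⌋ = $73,720. Book value $36,860.
Year 2: ⌊$36,860 × 200%/3⌋ = $24,573, capped at $21,760. Book value $15,100.
Year 3 (final): $15,100 − $15,100 = $0. Book value $15,100.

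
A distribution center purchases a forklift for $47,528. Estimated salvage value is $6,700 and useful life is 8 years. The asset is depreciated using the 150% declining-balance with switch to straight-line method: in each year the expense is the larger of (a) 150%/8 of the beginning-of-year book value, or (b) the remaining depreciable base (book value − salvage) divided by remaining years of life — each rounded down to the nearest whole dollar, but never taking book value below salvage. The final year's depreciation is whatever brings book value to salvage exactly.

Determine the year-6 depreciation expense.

Depreciable base = $47,528 − $6,700 = $40,828.
Year 1: DB = ⌊$47,528 × 150%/8⌋ = $8,911; SL = ⌊$40,828/8⌋ = $5,103 → take DB $8,911. Book value $38,617.
Year 2: DB = ⌊$38,617 × 150%/8⌋ = $7,240; SL = ⌊$31,917/7⌋ = $4,559 → take DB $7,240. Book value $31,377.
Year 3: DB = ⌊$31,377 × 150%/8⌋ = $5,883; SL = ⌊$24,677/6⌋ = $4,112 → take DB $5,883. Book value $25,494.
Year 4: DB = ⌊$25,494 × 150%/8⌋ = $4,780; SL = ⌊$18,794/5⌋ = $3,758 → take DB $4,780. Book value $20,714.
Year 5: DB = ⌊$20,714 × 150%/8⌋ = $3,883; SL = ⌊$14,014/4⌋ = $3,503 → take DB $3,883. Book value $16,831.
Year 6: DB = ⌊$16,831 × 150%/8⌋ = $3,155; SL = ⌊$10,131/3⌋ = $3,377 → take SL $3,377. Book value $13,454.

$3,377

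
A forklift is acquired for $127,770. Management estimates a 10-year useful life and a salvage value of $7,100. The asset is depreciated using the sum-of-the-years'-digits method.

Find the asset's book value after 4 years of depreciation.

$53,174

Depreciable base = $127,770 − $7,100 = $120,670.
Sum of the years' digits = 10+9+8+7+6+5+4+3+2+1 = 55.
Year 1: $120,670 × 10/55 = $21,940. Book value $105,830.
Year 2: $120,670 × 9/55 = $19,746. Book value $86,084.
Year 3: $120,670 × 8/55 = $17,552. Book value $68,532.
Year 4: $120,670 × 7/55 = $15,358. Book value $53,174.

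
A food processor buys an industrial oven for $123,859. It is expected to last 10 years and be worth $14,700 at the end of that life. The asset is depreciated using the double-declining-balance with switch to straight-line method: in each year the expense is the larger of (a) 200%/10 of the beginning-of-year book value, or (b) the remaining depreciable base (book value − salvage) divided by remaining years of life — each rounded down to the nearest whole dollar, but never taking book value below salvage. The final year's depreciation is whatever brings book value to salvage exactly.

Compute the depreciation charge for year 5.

Depreciable base = $123,859 − $14,700 = $109,159.
Year 1: DB = ⌊$123,859 × 200%/10⌋ = $24,771; SL = ⌊$109,159/10⌋ = $10,915 → take DB $24,771. Book value $99,088.
Year 2: DB = ⌊$99,088 × 200%/10⌋ = $19,817; SL = ⌊$84,388/9⌋ = $9,376 → take DB $19,817. Book value $79,271.
Year 3: DB = ⌊$79,271 × 200%/10⌋ = $15,854; SL = ⌊$64,571/8⌋ = $8,071 → take DB $15,854. Book value $63,417.
Year 4: DB = ⌊$63,417 × 200%/10⌋ = $12,683; SL = ⌊$48,717/7⌋ = $6,959 → take DB $12,683. Book value $50,734.
Year 5: DB = ⌊$50,734 × 200%/10⌋ = $10,146; SL = ⌊$36,034/6⌋ = $6,005 → take DB $10,146. Book value $40,588.

$10,146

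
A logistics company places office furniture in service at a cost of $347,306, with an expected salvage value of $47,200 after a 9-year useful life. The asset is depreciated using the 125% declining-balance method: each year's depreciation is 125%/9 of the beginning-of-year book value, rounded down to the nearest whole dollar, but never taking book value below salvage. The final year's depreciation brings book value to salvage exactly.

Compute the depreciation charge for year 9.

Depreciable base = $347,306 − $47,200 = $300,106.
Year 1: ⌊$347,306 × 125%/9⌋ = $48,236. Book value $299,070.
Year 2: ⌊$299,070 × 125%/9⌋ = $41,537. Book value $257,533.
Year 3: ⌊$257,533 × 125%/9⌋ = $35,768. Book value $221,765.
Year 4: ⌊$221,765 × 125%/9⌋ = $30,800. Book value $190,965.
Year 5: ⌊$190,965 × 125%/9⌋ = $26,522. Book value $164,443.
Year 6: ⌊$164,443 × 125%/9⌋ = $22,839. Book value $141,604.
Year 7: ⌊$141,604 × 125%/9⌋ = $19,667. Book value $121,937.
Year 8: ⌊$121,937 × 125%/9⌋ = $16,935. Book value $105,002.
Year 9 (final): $105,002 − $47,200 = $57,802. Book value $47,200.

$57,802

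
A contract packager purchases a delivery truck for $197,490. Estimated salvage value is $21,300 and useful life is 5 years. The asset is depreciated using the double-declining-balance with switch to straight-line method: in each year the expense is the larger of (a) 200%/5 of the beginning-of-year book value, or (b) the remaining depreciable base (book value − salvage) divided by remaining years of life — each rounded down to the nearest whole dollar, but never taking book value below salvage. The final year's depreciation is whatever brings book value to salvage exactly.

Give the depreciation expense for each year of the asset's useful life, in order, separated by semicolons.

Depreciable base = $197,490 − $21,300 = $176,190.
Year 1: DB = ⌊$197,490 × 200%/5⌋ = $78,996; SL = ⌊$176,190/5⌋ = $35,238 → take DB $78,996. Book value $118,494.
Year 2: DB = ⌊$118,494 × 200%/5⌋ = $47,397; SL = ⌊$97,194/4⌋ = $24,298 → take DB $47,397. Book value $71,097.
Year 3: DB = ⌊$71,097 × 200%/5⌋ = $28,438; SL = ⌊$49,797/3⌋ = $16,599 → take DB $28,438. Book value $42,659.
Year 4: DB = ⌊$42,659 × 200%/5⌋ = $17,063; SL = ⌊$21,359/2⌋ = $10,679 → take DB $17,063. Book value $25,596.
Year 5 (final): $25,596 − $21,300 = $4,296. Book value $21,300.

$78,996; $47,397; $28,438; $17,063; $4,296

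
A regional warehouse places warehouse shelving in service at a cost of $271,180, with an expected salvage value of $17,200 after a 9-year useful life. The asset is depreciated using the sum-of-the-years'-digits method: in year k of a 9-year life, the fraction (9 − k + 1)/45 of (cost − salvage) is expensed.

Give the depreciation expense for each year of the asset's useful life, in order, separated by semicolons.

$50,796; $45,152; $39,508; $33,864; $28,220; $22,576; $16,932; $11,288; $5,644

Depreciable base = $271,180 − $17,200 = $253,980.
Sum of the years' digits = 9+8+7+6+5+4+3+2+1 = 45.
Year 1: $253,980 × 9/45 = $50,796. Book value $220,384.
Year 2: $253,980 × 8/45 = $45,152. Book value $175,232.
Year 3: $253,980 × 7/45 = $39,508. Book value $135,724.
Year 4: $253,980 × 6/45 = $33,864. Book value $101,860.
Year 5: $253,980 × 5/45 = $28,220. Book value $73,640.
Year 6: $253,980 × 4/45 = $22,576. Book value $51,064.
Year 7: $253,980 × 3/45 = $16,932. Book value $34,132.
Year 8: $253,980 × 2/45 = $11,288. Book value $22,844.
Year 9: $253,980 × 1/45 = $5,644. Book value $17,200.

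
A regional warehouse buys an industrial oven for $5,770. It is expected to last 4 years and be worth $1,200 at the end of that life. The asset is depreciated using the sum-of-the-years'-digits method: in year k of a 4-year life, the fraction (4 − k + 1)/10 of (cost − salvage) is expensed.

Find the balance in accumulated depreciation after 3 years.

Depreciable base = $5,770 − $1,200 = $4,570.
Sum of the years' digits = 4+3+2+1 = 10.
Year 1: $4,570 × 4/10 = $1,828. Book value $3,942.
Year 2: $4,570 × 3/10 = $1,371. Book value $2,571.
Year 3: $4,570 × 2/10 = $914. Book value $1,657.
Accumulated through year 3 = $5,770 − $1,657 = $4,113.

$4,113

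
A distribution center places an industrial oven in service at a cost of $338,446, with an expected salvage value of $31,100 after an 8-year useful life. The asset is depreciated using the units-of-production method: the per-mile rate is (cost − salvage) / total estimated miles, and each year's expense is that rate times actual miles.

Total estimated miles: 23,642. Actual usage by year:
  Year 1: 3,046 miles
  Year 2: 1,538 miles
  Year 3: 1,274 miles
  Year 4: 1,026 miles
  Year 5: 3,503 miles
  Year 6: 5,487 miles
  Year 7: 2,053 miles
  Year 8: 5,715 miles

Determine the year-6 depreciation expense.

$71,331

Depreciable base = $338,446 − $31,100 = $307,346.
Rate = $307,346 / 23,642 miles = $13 per mile.
Year 1: 3,046 × $13 = $39,598. Book value $298,848.
Year 2: 1,538 × $13 = $19,994. Book value $278,854.
Year 3: 1,274 × $13 = $16,562. Book value $262,292.
Year 4: 1,026 × $13 = $13,338. Book value $248,954.
Year 5: 3,503 × $13 = $45,539. Book value $203,415.
Year 6: 5,487 × $13 = $71,331. Book value $132,084.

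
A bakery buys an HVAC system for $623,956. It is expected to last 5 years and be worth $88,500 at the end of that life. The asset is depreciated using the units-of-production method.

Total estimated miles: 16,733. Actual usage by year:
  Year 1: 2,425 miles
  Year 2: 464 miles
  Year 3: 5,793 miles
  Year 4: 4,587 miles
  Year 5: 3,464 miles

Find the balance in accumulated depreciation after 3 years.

Depreciable base = $623,956 − $88,500 = $535,456.
Rate = $535,456 / 16,733 miles = $32 per mile.
Year 1: 2,425 × $32 = $77,600. Book value $546,356.
Year 2: 464 × $32 = $14,848. Book value $531,508.
Year 3: 5,793 × $32 = $185,376. Book value $346,132.
Accumulated through year 3 = $623,956 − $346,132 = $277,824.

$277,824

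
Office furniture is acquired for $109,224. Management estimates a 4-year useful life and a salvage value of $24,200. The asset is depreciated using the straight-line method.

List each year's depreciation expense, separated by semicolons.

Depreciable base = $109,224 − $24,200 = $85,024.
Annual expense = $85,024 / 4 = $21,256.
End of year 1: book value $87,968.
End of year 2: book value $66,712.
End of year 3: book value $45,456.
End of year 4: book value $24,200.

$21,256; $21,256; $21,256; $21,256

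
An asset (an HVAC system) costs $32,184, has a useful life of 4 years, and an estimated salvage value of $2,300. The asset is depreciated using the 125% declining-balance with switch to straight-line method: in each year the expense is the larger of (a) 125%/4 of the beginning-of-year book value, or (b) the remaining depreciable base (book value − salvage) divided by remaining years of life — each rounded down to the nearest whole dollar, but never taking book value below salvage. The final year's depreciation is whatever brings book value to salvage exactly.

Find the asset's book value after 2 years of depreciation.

$15,213

Depreciable base = $32,184 − $2,300 = $29,884.
Year 1: DB = ⌊$32,184 × 125%/4⌋ = $10,057; SL = ⌊$29,884/4⌋ = $7,471 → take DB $10,057. Book value $22,127.
Year 2: DB = ⌊$22,127 × 125%/4⌋ = $6,914; SL = ⌊$19,827/3⌋ = $6,609 → take DB $6,914. Book value $15,213.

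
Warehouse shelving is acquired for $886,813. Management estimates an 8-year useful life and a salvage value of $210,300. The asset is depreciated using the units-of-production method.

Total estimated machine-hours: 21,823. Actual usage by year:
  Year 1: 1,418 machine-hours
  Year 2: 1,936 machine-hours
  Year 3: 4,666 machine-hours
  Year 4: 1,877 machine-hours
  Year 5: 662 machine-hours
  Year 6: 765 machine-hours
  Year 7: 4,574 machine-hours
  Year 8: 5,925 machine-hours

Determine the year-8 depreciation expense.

$183,675

Depreciable base = $886,813 − $210,300 = $676,513.
Rate = $676,513 / 21,823 machine-hours = $31 per machine-hour.
Year 1: 1,418 × $31 = $43,958. Book value $842,855.
Year 2: 1,936 × $31 = $60,016. Book value $782,839.
Year 3: 4,666 × $31 = $144,646. Book value $638,193.
Year 4: 1,877 × $31 = $58,187. Book value $580,006.
Year 5: 662 × $31 = $20,522. Book value $559,484.
Year 6: 765 × $31 = $23,715. Book value $535,769.
Year 7: 4,574 × $31 = $141,794. Book value $393,975.
Year 8: 5,925 × $31 = $183,675. Book value $210,300.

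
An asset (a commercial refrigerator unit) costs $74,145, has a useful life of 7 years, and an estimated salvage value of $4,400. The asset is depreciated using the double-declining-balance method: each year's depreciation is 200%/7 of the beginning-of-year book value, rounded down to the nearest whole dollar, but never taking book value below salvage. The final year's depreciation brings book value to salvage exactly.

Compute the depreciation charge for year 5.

Depreciable base = $74,145 − $4,400 = $69,745.
Year 1: ⌊$74,145 × 200%/7⌋ = $21,184. Book value $52,961.
Year 2: ⌊$52,961 × 200%/7⌋ = $15,131. Book value $37,830.
Year 3: ⌊$37,830 × 200%/7⌋ = $10,808. Book value $27,022.
Year 4: ⌊$27,022 × 200%/7⌋ = $7,720. Book value $19,302.
Year 5: ⌊$19,302 × 200%/7⌋ = $5,514. Book value $13,788.

$5,514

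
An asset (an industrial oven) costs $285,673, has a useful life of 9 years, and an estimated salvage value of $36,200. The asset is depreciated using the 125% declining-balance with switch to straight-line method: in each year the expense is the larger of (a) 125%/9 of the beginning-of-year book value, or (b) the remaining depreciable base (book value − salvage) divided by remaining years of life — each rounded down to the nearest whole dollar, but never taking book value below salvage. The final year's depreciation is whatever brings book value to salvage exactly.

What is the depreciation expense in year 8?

Depreciable base = $285,673 − $36,200 = $249,473.
Year 1: DB = ⌊$285,673 × 125%/9⌋ = $39,676; SL = ⌊$249,473/9⌋ = $27,719 → take DB $39,676. Book value $245,997.
Year 2: DB = ⌊$245,997 × 125%/9⌋ = $34,166; SL = ⌊$209,797/8⌋ = $26,224 → take DB $34,166. Book value $211,831.
Year 3: DB = ⌊$211,831 × 125%/9⌋ = $29,420; SL = ⌊$175,631/7⌋ = $25,090 → take DB $29,420. Book value $182,411.
Year 4: DB = ⌊$182,411 × 125%/9⌋ = $25,334; SL = ⌊$146,211/6⌋ = $24,368 → take DB $25,334. Book value $157,077.
Year 5: DB = ⌊$157,077 × 125%/9⌋ = $21,816; SL = ⌊$120,877/5⌋ = $24,175 → take SL $24,175. Book value $132,902.
Year 6: DB = ⌊$132,902 × 125%/9⌋ = $18,458; SL = ⌊$96,702/4⌋ = $24,175 → take SL $24,175. Book value $108,727.
Year 7: DB = ⌊$108,727 × 125%/9⌋ = $15,100; SL = ⌊$72,527/3⌋ = $24,175 → take SL $24,175. Book value $84,552.
Year 8: DB = ⌊$84,552 × 125%/9⌋ = $11,743; SL = ⌊$48,352/2⌋ = $24,176 → take SL $24,176. Book value $60,376.

$24,176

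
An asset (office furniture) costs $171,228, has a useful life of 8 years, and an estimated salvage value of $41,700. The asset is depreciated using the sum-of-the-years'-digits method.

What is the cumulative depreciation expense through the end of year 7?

Depreciable base = $171,228 − $41,700 = $129,528.
Sum of the years' digits = 8+7+6+5+4+3+2+1 = 36.
Year 1: $129,528 × 8/36 = $28,784. Book value $142,444.
Year 2: $129,528 × 7/36 = $25,186. Book value $117,258.
Year 3: $129,528 × 6/36 = $21,588. Book value $95,670.
Year 4: $129,528 × 5/36 = $17,990. Book value $77,680.
Year 5: $129,528 × 4/36 = $14,392. Book value $63,288.
Year 6: $129,528 × 3/36 = $10,794. Book value $52,494.
Year 7: $129,528 × 2/36 = $7,196. Book value $45,298.
Accumulated through year 7 = $171,228 − $45,298 = $125,930.

$125,930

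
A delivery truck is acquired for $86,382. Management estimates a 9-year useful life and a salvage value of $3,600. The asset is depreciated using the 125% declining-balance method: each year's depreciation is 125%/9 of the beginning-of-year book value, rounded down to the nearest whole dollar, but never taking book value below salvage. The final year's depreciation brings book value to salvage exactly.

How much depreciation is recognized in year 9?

$22,519

Depreciable base = $86,382 − $3,600 = $82,782.
Year 1: ⌊$86,382 × 125%/9⌋ = $11,997. Book value $74,385.
Year 2: ⌊$74,385 × 125%/9⌋ = $10,331. Book value $64,054.
Year 3: ⌊$64,054 × 125%/9⌋ = $8,896. Book value $55,158.
Year 4: ⌊$55,158 × 125%/9⌋ = $7,660. Book value $47,498.
Year 5: ⌊$47,498 × 125%/9⌋ = $6,596. Book value $40,902.
Year 6: ⌊$40,902 × 125%/9⌋ = $5,680. Book value $35,222.
Year 7: ⌊$35,222 × 125%/9⌋ = $4,891. Book value $30,331.
Year 8: ⌊$30,331 × 125%/9⌋ = $4,212. Book value $26,119.
Year 9 (final): $26,119 − $3,600 = $22,519. Book value $3,600.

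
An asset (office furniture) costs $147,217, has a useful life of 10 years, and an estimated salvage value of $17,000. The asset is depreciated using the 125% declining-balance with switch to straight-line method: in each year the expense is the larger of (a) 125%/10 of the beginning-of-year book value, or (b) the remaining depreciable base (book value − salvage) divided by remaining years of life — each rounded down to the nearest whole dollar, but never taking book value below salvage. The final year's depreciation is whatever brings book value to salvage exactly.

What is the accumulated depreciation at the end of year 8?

$107,117

Depreciable base = $147,217 − $17,000 = $130,217.
Year 1: DB = ⌊$147,217 × 125%/10⌋ = $18,402; SL = ⌊$130,217/10⌋ = $13,021 → take DB $18,402. Book value $128,815.
Year 2: DB = ⌊$128,815 × 125%/10⌋ = $16,101; SL = ⌊$111,815/9⌋ = $12,423 → take DB $16,101. Book value $112,714.
Year 3: DB = ⌊$112,714 × 125%/10⌋ = $14,089; SL = ⌊$95,714/8⌋ = $11,964 → take DB $14,089. Book value $98,625.
Year 4: DB = ⌊$98,625 × 125%/10⌋ = $12,328; SL = ⌊$81,625/7⌋ = $11,660 → take DB $12,328. Book value $86,297.
Year 5: DB = ⌊$86,297 × 125%/10⌋ = $10,787; SL = ⌊$69,297/6⌋ = $11,549 → take SL $11,549. Book value $74,748.
Year 6: DB = ⌊$74,748 × 125%/10⌋ = $9,343; SL = ⌊$57,748/5⌋ = $11,549 → take SL $11,549. Book value $63,199.
Year 7: DB = ⌊$63,199 × 125%/10⌋ = $7,899; SL = ⌊$46,199/4⌋ = $11,549 → take SL $11,549. Book value $51,650.
Year 8: DB = ⌊$51,650 × 125%/10⌋ = $6,456; SL = ⌊$34,650/3⌋ = $11,550 → take SL $11,550. Book value $40,100.
Accumulated through year 8 = $147,217 − $40,100 = $107,117.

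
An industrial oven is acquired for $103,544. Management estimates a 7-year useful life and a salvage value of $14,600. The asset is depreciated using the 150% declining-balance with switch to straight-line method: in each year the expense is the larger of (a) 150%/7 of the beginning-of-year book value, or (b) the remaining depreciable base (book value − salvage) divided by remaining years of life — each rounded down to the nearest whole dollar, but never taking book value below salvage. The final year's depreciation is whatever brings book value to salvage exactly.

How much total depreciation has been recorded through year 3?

$53,318

Depreciable base = $103,544 − $14,600 = $88,944.
Year 1: DB = ⌊$103,544 × 150%/7⌋ = $22,188; SL = ⌊$88,944/7⌋ = $12,706 → take DB $22,188. Book value $81,356.
Year 2: DB = ⌊$81,356 × 150%/7⌋ = $17,433; SL = ⌊$66,756/6⌋ = $11,126 → take DB $17,433. Book value $63,923.
Year 3: DB = ⌊$63,923 × 150%/7⌋ = $13,697; SL = ⌊$49,323/5⌋ = $9,864 → take DB $13,697. Book value $50,226.
Accumulated through year 3 = $103,544 − $50,226 = $53,318.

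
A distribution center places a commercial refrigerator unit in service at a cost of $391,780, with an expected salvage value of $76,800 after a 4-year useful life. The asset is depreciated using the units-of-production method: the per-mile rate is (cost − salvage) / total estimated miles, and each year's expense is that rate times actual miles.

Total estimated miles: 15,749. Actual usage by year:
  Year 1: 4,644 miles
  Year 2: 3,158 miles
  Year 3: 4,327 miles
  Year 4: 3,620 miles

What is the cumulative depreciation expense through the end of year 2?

Depreciable base = $391,780 − $76,800 = $314,980.
Rate = $314,980 / 15,749 miles = $20 per mile.
Year 1: 4,644 × $20 = $92,880. Book value $298,900.
Year 2: 3,158 × $20 = $63,160. Book value $235,740.
Accumulated through year 2 = $391,780 − $235,740 = $156,040.

$156,040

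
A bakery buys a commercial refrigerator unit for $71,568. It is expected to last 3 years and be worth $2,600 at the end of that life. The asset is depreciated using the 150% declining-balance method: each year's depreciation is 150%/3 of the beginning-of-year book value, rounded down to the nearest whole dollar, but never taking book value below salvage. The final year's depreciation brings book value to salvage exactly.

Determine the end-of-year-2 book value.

$17,892

Depreciable base = $71,568 − $2,600 = $68,968.
Year 1: ⌊$71,568 × 150%/3⌋ = $35,784. Book value $35,784.
Year 2: ⌊$35,784 × 150%/3⌋ = $17,892. Book value $17,892.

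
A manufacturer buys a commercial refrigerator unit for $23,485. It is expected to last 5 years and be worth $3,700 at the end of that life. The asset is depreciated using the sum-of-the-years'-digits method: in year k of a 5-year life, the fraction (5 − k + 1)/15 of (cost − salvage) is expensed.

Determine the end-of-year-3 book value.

Depreciable base = $23,485 − $3,700 = $19,785.
Sum of the years' digits = 5+4+3+2+1 = 15.
Year 1: $19,785 × 5/15 = $6,595. Book value $16,890.
Year 2: $19,785 × 4/15 = $5,276. Book value $11,614.
Year 3: $19,785 × 3/15 = $3,957. Book value $7,657.

$7,657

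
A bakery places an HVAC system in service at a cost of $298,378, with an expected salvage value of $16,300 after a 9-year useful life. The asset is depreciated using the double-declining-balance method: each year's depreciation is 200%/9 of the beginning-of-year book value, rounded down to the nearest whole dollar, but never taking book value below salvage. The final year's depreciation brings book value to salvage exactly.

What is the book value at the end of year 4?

Depreciable base = $298,378 − $16,300 = $282,078.
Year 1: ⌊$298,378 × 200%/9⌋ = $66,306. Book value $232,072.
Year 2: ⌊$232,072 × 200%/9⌋ = $51,571. Book value $180,501.
Year 3: ⌊$180,501 × 200%/9⌋ = $40,111. Book value $140,390.
Year 4: ⌊$140,390 × 200%/9⌋ = $31,197. Book value $109,193.

$109,193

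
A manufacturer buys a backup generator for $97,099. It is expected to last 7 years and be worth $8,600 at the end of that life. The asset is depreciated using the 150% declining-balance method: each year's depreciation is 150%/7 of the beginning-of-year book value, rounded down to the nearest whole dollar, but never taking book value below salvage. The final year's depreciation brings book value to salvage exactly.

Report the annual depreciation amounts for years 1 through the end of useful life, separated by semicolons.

Depreciable base = $97,099 − $8,600 = $88,499.
Year 1: ⌊$97,099 × 150%/7⌋ = $20,806. Book value $76,293.
Year 2: ⌊$76,293 × 150%/7⌋ = $16,348. Book value $59,945.
Year 3: ⌊$59,945 × 150%/7⌋ = $12,845. Book value $47,100.
Year 4: ⌊$47,100 × 150%/7⌋ = $10,092. Book value $37,008.
Year 5: ⌊$37,008 × 150%/7⌋ = $7,930. Book value $29,078.
Year 6: ⌊$29,078 × 150%/7⌋ = $6,231. Book value $22,847.
Year 7 (final): $22,847 − $8,600 = $14,247. Book value $8,600.

$20,806; $16,348; $12,845; $10,092; $7,930; $6,231; $14,247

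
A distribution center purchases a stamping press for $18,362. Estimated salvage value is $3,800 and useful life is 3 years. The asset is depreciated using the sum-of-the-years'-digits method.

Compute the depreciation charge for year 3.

Depreciable base = $18,362 − $3,800 = $14,562.
Sum of the years' digits = 3+2+1 = 6.
Year 1: $14,562 × 3/6 = $7,281. Book value $11,081.
Year 2: $14,562 × 2/6 = $4,854. Book value $6,227.
Year 3: $14,562 × 1/6 = $2,427. Book value $3,800.

$2,427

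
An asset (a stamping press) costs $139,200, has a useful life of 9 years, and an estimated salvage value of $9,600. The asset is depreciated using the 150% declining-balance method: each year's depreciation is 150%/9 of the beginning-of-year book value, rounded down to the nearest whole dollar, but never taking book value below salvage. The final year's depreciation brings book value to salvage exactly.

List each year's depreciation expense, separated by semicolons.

$23,200; $19,333; $16,111; $13,426; $11,188; $9,323; $7,769; $6,475; $22,775

Depreciable base = $139,200 − $9,600 = $129,600.
Year 1: ⌊$139,200 × 150%/9⌋ = $23,200. Book value $116,000.
Year 2: ⌊$116,000 × 150%/9⌋ = $19,333. Book value $96,667.
Year 3: ⌊$96,667 × 150%/9⌋ = $16,111. Book value $80,556.
Year 4: ⌊$80,556 × 150%/9⌋ = $13,426. Book value $67,130.
Year 5: ⌊$67,130 × 150%/9⌋ = $11,188. Book value $55,942.
Year 6: ⌊$55,942 × 150%/9⌋ = $9,323. Book value $46,619.
Year 7: ⌊$46,619 × 150%/9⌋ = $7,769. Book value $38,850.
Year 8: ⌊$38,850 × 150%/9⌋ = $6,475. Book value $32,375.
Year 9 (final): $32,375 − $9,600 = $22,775. Book value $9,600.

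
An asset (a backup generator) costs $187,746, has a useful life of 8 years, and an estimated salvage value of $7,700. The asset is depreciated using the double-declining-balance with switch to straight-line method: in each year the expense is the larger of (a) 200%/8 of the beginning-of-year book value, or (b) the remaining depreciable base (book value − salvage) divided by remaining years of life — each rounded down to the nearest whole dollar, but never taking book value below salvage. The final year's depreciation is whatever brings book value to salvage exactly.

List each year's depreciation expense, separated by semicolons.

$46,936; $35,202; $26,402; $19,801; $14,851; $12,284; $12,285; $12,285

Depreciable base = $187,746 − $7,700 = $180,046.
Year 1: DB = ⌊$187,746 × 200%/8⌋ = $46,936; SL = ⌊$180,046/8⌋ = $22,505 → take DB $46,936. Book value $140,810.
Year 2: DB = ⌊$140,810 × 200%/8⌋ = $35,202; SL = ⌊$133,110/7⌋ = $19,015 → take DB $35,202. Book value $105,608.
Year 3: DB = ⌊$105,608 × 200%/8⌋ = $26,402; SL = ⌊$97,908/6⌋ = $16,318 → take DB $26,402. Book value $79,206.
Year 4: DB = ⌊$79,206 × 200%/8⌋ = $19,801; SL = ⌊$71,506/5⌋ = $14,301 → take DB $19,801. Book value $59,405.
Year 5: DB = ⌊$59,405 × 200%/8⌋ = $14,851; SL = ⌊$51,705/4⌋ = $12,926 → take DB $14,851. Book value $44,554.
Year 6: DB = ⌊$44,554 × 200%/8⌋ = $11,138; SL = ⌊$36,854/3⌋ = $12,284 → take SL $12,284. Book value $32,270.
Year 7: DB = ⌊$32,270 × 200%/8⌋ = $8,067; SL = ⌊$24,570/2⌋ = $12,285 → take SL $12,285. Book value $19,985.
Year 8 (final): $19,985 − $7,700 = $12,285. Book value $7,700.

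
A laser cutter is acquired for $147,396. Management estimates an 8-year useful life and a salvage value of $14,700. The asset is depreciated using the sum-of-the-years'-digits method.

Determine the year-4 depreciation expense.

Depreciable base = $147,396 − $14,700 = $132,696.
Sum of the years' digits = 8+7+6+5+4+3+2+1 = 36.
Year 1: $132,696 × 8/36 = $29,488. Book value $117,908.
Year 2: $132,696 × 7/36 = $25,802. Book value $92,106.
Year 3: $132,696 × 6/36 = $22,116. Book value $69,990.
Year 4: $132,696 × 5/36 = $18,430. Book value $51,560.

$18,430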